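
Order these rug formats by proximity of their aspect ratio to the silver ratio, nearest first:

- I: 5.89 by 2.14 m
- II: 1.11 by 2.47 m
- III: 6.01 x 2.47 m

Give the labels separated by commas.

Ratios: I = 5.89 / 2.14 ≈ 2.752; II = 2.47 / 1.11 ≈ 2.225; III = 6.01 / 2.47 ≈ 2.433.
|Δ from 2.414|: I 0.338; II 0.189; III 0.019.

III, II, I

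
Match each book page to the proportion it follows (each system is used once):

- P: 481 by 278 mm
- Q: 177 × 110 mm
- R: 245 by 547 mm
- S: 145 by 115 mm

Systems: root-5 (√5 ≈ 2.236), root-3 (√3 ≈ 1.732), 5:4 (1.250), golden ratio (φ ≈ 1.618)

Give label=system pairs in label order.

P=root-3, Q=golden ratio, R=root-5, S=5:4

Ratios: P ≈ 1.730; Q ≈ 1.609; R ≈ 2.233; S ≈ 1.261.
Targets: root-5 ≈ 2.236; root-3 ≈ 1.732; 5:4 ≈ 1.250; golden ratio ≈ 1.618.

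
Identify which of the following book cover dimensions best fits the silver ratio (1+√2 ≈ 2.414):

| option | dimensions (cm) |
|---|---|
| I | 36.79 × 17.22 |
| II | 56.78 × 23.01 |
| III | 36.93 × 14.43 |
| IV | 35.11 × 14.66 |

IV

Target silver ratio ≈ 2.414.
I: 2.136 (Δ0.278)  II: 2.468 (Δ0.054)  III: 2.559 (Δ0.145)  IV: 2.395 (Δ0.019)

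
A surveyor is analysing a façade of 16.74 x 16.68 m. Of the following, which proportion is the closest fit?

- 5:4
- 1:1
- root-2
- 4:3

16.74/16.68 ≈ 1.004. Nearest candidates are 1:1 (1.000, off by 0.004) and 5:4 (1.250, off by 0.246).

1:1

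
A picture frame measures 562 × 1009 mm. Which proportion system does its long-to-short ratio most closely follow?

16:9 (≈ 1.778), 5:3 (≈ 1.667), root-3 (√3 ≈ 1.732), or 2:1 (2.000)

1009/562 ≈ 1.795. Nearest candidates are 16:9 (1.778, off by 0.017) and root-3 (1.732, off by 0.063).

16:9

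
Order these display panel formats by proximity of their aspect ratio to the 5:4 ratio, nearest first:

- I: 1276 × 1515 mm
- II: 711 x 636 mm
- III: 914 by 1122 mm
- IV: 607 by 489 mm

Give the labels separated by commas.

IV, III, I, II

I: 1515/1276 ≈ 1.187 → |1.187 − 1.250| = 0.063
II: 711/636 ≈ 1.118 → |1.118 − 1.250| = 0.132
III: 1122/914 ≈ 1.228 → |1.228 − 1.250| = 0.022
IV: 607/489 ≈ 1.241 → |1.241 − 1.250| = 0.009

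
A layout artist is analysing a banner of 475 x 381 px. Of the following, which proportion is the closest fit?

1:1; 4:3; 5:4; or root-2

Ratio = 475 / 381 ≈ 1.247.
Distances: 1:1 1.000 (Δ 0.247); 4:3 1.333 (Δ 0.086); 5:4 1.250 (Δ 0.003); root-2 1.414 (Δ 0.167).

5:4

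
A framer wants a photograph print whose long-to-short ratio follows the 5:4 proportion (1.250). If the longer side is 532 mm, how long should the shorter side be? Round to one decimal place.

5:4 = 1.25000.
Shorter side = 532 ÷ 1.25000 ≈ 425.600 → 425.6 mm.

425.6 mm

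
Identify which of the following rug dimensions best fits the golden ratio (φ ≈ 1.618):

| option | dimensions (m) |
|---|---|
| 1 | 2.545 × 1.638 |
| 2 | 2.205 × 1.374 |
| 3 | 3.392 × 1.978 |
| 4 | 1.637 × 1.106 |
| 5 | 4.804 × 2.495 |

Ratios (long/short): 1 ≈ 1.554; 2 ≈ 1.605; 3 ≈ 1.715; 4 ≈ 1.480; 5 ≈ 1.925.
golden ratio ≈ 1.618; option 2 is nearest (Δ 0.013).

2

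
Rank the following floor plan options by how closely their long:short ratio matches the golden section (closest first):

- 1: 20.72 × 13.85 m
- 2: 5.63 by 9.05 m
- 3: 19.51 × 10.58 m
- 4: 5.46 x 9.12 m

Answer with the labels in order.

2, 4, 1, 3

1: 20.72/13.85 ≈ 1.496 → |1.496 − 1.618| = 0.122
2: 9.05/5.63 ≈ 1.607 → |1.607 − 1.618| = 0.011
3: 19.51/10.58 ≈ 1.844 → |1.844 − 1.618| = 0.226
4: 9.12/5.46 ≈ 1.670 → |1.670 − 1.618| = 0.052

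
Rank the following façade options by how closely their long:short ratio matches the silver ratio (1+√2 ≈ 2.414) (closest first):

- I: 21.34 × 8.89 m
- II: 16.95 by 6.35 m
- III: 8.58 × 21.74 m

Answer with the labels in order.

I: 21.34/8.89 ≈ 2.400 → |2.400 − 2.414| = 0.014
II: 16.95/6.35 ≈ 2.669 → |2.669 − 2.414| = 0.255
III: 21.74/8.58 ≈ 2.534 → |2.534 − 2.414| = 0.120

I, III, II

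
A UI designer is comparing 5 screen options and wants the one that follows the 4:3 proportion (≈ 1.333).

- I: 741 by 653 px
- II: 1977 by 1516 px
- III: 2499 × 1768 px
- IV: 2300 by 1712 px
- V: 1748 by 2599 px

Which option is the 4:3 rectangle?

IV

Target 4:3 ≈ 1.333.
I: 1.135 (Δ0.198)  II: 1.304 (Δ0.029)  III: 1.413 (Δ0.080)  IV: 1.343 (Δ0.010)  V: 1.487 (Δ0.154)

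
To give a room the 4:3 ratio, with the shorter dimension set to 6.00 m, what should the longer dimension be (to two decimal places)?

8.00 m

4:3 ≈ 1.33333.
Longer side = 6.00 × 1.33333 ≈ 8.0000 → 8.00 m.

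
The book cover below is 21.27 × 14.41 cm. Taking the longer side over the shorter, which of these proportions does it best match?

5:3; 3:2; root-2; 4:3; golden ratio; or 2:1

3:2

21.27/14.41 ≈ 1.476. Nearest candidates are 3:2 (1.500, off by 0.024) and root-2 (1.414, off by 0.062).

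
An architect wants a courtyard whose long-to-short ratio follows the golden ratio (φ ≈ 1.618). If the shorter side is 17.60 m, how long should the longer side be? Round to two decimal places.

golden ratio ≈ 1.61803.
Longer side = 17.60 × 1.61803 ≈ 28.4773 → 28.48 m.

28.48 m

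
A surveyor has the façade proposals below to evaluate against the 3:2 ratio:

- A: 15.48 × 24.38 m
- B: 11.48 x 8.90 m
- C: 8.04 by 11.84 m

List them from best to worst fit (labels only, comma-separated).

C, A, B

A: 24.38/15.48 ≈ 1.575 → |1.575 − 1.500| = 0.075
B: 11.48/8.90 ≈ 1.290 → |1.290 − 1.500| = 0.210
C: 11.84/8.04 ≈ 1.473 → |1.473 − 1.500| = 0.027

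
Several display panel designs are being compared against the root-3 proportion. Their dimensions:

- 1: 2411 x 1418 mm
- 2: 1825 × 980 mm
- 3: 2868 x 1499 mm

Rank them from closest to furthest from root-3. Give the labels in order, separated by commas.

Ratios: 1 = 2411 / 1418 ≈ 1.700; 2 = 1825 / 980 ≈ 1.862; 3 = 2868 / 1499 ≈ 1.913.
|Δ from 1.732|: 1 0.032; 2 0.130; 3 0.181.

1, 2, 3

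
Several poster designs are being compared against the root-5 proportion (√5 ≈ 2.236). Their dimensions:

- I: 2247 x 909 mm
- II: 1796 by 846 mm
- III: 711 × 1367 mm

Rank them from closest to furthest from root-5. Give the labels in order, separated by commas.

II, I, III

I: 2247/909 ≈ 2.472 → |2.472 − 2.236| = 0.236
II: 1796/846 ≈ 2.123 → |2.123 − 2.236| = 0.113
III: 1367/711 ≈ 1.923 → |1.923 − 2.236| = 0.313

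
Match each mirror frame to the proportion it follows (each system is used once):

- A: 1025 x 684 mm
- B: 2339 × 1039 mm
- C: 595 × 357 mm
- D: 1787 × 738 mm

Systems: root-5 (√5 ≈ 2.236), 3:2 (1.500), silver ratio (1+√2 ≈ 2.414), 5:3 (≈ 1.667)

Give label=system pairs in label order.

Ratios: A ≈ 1.499; B ≈ 2.251; C ≈ 1.667; D ≈ 2.421.
Targets: root-5 ≈ 2.236; 3:2 ≈ 1.500; silver ratio ≈ 2.414; 5:3 ≈ 1.667.

A=3:2, B=root-5, C=5:3, D=silver ratio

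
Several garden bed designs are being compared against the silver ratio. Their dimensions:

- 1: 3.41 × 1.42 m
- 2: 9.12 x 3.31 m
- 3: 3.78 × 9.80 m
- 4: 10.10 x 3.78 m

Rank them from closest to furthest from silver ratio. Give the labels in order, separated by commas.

1: 3.41/1.42 ≈ 2.401 → |2.401 − 2.414| = 0.013
2: 9.12/3.31 ≈ 2.755 → |2.755 − 2.414| = 0.341
3: 9.80/3.78 ≈ 2.593 → |2.593 − 2.414| = 0.179
4: 10.10/3.78 ≈ 2.672 → |2.672 − 2.414| = 0.258

1, 3, 4, 2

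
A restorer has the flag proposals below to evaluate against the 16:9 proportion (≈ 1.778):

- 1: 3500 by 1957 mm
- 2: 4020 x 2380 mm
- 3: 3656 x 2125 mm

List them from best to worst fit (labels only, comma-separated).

1, 3, 2

1: 3500/1957 ≈ 1.788 → |1.788 − 1.778| = 0.010
2: 4020/2380 ≈ 1.689 → |1.689 − 1.778| = 0.089
3: 3656/2125 ≈ 1.720 → |1.720 − 1.778| = 0.058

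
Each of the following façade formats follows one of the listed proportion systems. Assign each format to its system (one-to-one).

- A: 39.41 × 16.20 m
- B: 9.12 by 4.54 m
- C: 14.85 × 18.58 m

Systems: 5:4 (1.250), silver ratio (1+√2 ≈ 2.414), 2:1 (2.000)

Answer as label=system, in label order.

A=silver ratio, B=2:1, C=5:4

Ratios: A ≈ 2.433; B ≈ 2.009; C ≈ 1.251.
Targets: 5:4 ≈ 1.250; silver ratio ≈ 2.414; 2:1 ≈ 2.000.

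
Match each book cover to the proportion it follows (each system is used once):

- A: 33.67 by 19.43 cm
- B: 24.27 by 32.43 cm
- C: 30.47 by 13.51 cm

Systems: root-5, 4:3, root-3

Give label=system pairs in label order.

A = 33.67/19.43 ≈ 1.733 → root-3 (1.732)
B = 32.43/24.27 ≈ 1.336 → 4:3 (1.333)
C = 30.47/13.51 ≈ 2.255 → root-5 (2.236)

A=root-3, B=4:3, C=root-5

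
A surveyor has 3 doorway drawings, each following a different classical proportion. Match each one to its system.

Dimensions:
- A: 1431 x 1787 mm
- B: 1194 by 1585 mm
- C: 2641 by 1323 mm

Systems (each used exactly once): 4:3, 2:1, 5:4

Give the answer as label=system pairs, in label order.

A=5:4, B=4:3, C=2:1

A = 1787/1431 ≈ 1.249 → 5:4 (1.250)
B = 1585/1194 ≈ 1.327 → 4:3 (1.333)
C = 2641/1323 ≈ 1.996 → 2:1 (2.000)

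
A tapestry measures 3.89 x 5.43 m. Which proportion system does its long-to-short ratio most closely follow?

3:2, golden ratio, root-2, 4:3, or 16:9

Ratio = 5.43 / 3.89 ≈ 1.396.
Distances: 3:2 1.500 (Δ 0.104); golden ratio 1.618 (Δ 0.222); root-2 1.414 (Δ 0.018); 4:3 1.333 (Δ 0.063); 16:9 1.778 (Δ 0.382).

root-2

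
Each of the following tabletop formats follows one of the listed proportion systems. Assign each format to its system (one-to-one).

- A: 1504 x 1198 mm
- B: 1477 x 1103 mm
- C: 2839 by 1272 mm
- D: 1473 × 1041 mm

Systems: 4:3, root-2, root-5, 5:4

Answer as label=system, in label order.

A = 1504/1198 ≈ 1.255 → 5:4 (1.250)
B = 1477/1103 ≈ 1.339 → 4:3 (1.333)
C = 2839/1272 ≈ 2.232 → root-5 (2.236)
D = 1473/1041 ≈ 1.415 → root-2 (1.414)

A=5:4, B=4:3, C=root-5, D=root-2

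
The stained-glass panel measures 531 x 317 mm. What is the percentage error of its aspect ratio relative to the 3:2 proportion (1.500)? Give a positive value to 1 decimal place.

Ratio = 531 / 317 ≈ 1.6751.
Ideal 3:2 = 1.5000. |1.6751 − 1.5000| / 1.5000 ≈ 11.67% → 11.7%.

11.7%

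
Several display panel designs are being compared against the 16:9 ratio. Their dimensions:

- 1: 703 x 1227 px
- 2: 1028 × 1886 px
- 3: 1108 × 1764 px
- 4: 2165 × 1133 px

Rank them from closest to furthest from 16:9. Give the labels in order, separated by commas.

1, 2, 4, 3

1: 1227/703 ≈ 1.745 → |1.745 − 1.778| = 0.033
2: 1886/1028 ≈ 1.835 → |1.835 − 1.778| = 0.057
3: 1764/1108 ≈ 1.592 → |1.592 − 1.778| = 0.186
4: 2165/1133 ≈ 1.911 → |1.911 − 1.778| = 0.133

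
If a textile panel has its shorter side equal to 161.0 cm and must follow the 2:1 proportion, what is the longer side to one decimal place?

2:1 = 2.00000.
Longer side = 161.0 × 2.00000 ≈ 322.000 → 322.0 cm.

322.0 cm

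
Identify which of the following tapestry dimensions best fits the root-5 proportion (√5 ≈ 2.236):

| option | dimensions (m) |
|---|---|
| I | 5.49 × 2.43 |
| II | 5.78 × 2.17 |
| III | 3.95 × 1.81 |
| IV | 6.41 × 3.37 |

I

Ratios (long/short): I ≈ 2.259; II ≈ 2.664; III ≈ 2.182; IV ≈ 1.902.
root-5 ≈ 2.236; option I is nearest (Δ 0.023).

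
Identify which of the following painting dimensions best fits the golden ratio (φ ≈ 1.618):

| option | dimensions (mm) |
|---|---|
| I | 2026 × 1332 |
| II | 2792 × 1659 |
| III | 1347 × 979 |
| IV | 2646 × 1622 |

Target golden ratio ≈ 1.618.
I: 1.521 (Δ0.097)  II: 1.683 (Δ0.065)  III: 1.376 (Δ0.242)  IV: 1.631 (Δ0.013)

IV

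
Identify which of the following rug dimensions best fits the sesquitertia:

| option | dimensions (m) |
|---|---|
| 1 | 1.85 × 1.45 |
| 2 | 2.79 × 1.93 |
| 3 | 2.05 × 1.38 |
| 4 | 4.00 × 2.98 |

Target 4:3 ≈ 1.333.
1: 1.276 (Δ0.057)  2: 1.446 (Δ0.113)  3: 1.486 (Δ0.153)  4: 1.342 (Δ0.009)

4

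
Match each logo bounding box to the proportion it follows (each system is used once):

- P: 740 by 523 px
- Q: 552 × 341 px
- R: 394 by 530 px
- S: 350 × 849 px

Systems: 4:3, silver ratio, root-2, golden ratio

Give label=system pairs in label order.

P = 740/523 ≈ 1.415 → root-2 (1.414)
Q = 552/341 ≈ 1.619 → golden ratio (1.618)
R = 530/394 ≈ 1.345 → 4:3 (1.333)
S = 849/350 ≈ 2.426 → silver ratio (2.414)

P=root-2, Q=golden ratio, R=4:3, S=silver ratio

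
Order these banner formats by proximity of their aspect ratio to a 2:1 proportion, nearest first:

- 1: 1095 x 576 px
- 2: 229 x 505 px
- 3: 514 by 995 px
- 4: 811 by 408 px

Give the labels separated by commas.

4, 3, 1, 2

Ratios: 1 = 1095 / 576 ≈ 1.901; 2 = 505 / 229 ≈ 2.205; 3 = 995 / 514 ≈ 1.936; 4 = 811 / 408 ≈ 1.988.
|Δ from 2.000|: 1 0.099; 2 0.205; 3 0.064; 4 0.012.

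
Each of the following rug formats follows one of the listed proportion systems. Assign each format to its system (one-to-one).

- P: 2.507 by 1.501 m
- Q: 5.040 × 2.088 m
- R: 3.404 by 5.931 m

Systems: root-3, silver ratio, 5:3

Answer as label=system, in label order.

P=5:3, Q=silver ratio, R=root-3

Ratios: P ≈ 1.670; Q ≈ 2.414; R ≈ 1.742.
Targets: root-3 ≈ 1.732; silver ratio ≈ 2.414; 5:3 ≈ 1.667.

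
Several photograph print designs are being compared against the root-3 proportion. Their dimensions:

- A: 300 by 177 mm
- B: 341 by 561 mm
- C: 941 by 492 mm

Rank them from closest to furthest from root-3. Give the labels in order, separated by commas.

A, B, C

A: 300/177 ≈ 1.695 → |1.695 − 1.732| = 0.037
B: 561/341 ≈ 1.645 → |1.645 − 1.732| = 0.087
C: 941/492 ≈ 1.913 → |1.913 − 1.732| = 0.181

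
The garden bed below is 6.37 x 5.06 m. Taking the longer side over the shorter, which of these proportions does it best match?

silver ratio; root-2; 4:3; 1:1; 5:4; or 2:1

5:4

6.37/5.06 ≈ 1.259. Nearest candidates are 5:4 (1.250, off by 0.009) and 4:3 (1.333, off by 0.074).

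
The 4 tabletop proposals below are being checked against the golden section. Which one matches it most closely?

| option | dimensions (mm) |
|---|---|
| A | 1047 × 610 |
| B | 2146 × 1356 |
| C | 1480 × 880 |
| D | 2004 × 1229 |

D

Target golden ratio ≈ 1.618.
A: 1.716 (Δ0.098)  B: 1.583 (Δ0.035)  C: 1.682 (Δ0.064)  D: 1.631 (Δ0.013)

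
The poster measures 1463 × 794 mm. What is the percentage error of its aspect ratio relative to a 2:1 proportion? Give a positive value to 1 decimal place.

7.9%

Ratio = 1463 / 794 ≈ 1.8426.
Ideal 2:1 = 2.0000. |1.8426 − 2.0000| / 2.0000 ≈ 7.87% → 7.9%.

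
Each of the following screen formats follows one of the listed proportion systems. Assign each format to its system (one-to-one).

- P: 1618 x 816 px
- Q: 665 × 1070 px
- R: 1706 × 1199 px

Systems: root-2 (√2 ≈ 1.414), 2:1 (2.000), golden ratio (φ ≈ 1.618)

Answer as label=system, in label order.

P=2:1, Q=golden ratio, R=root-2

Ratios: P ≈ 1.983; Q ≈ 1.609; R ≈ 1.423.
Targets: root-2 ≈ 1.414; 2:1 ≈ 2.000; golden ratio ≈ 1.618.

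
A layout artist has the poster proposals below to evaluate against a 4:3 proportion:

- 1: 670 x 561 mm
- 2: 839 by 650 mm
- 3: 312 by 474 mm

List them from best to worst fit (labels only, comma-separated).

Ratios: 1 = 670 / 561 ≈ 1.194; 2 = 839 / 650 ≈ 1.291; 3 = 474 / 312 ≈ 1.519.
|Δ from 1.333|: 1 0.139; 2 0.042; 3 0.186.

2, 1, 3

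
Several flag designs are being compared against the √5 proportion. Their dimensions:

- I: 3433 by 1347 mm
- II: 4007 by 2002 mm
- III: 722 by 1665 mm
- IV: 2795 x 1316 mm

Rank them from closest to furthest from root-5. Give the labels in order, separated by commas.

Ratios: I = 3433 / 1347 ≈ 2.549; II = 4007 / 2002 ≈ 2.001; III = 1665 / 722 ≈ 2.306; IV = 2795 / 1316 ≈ 2.124.
|Δ from 2.236|: I 0.313; II 0.235; III 0.070; IV 0.112.

III, IV, II, I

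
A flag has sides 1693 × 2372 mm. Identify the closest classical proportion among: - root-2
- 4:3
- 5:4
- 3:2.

root-2

2372/1693 ≈ 1.401. Nearest candidates are root-2 (1.414, off by 0.013) and 4:3 (1.333, off by 0.068).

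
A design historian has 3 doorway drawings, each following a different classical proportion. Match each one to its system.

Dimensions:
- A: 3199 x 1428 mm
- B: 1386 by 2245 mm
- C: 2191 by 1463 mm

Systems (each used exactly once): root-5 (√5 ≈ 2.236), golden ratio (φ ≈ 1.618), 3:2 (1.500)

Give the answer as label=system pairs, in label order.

A=root-5, B=golden ratio, C=3:2

Ratios: A ≈ 2.240; B ≈ 1.620; C ≈ 1.498.
Targets: root-5 ≈ 2.236; golden ratio ≈ 1.618; 3:2 ≈ 1.500.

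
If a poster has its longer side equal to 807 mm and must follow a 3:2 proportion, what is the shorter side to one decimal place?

538.0 mm

3:2 = 1.50000.
Shorter side = 807 ÷ 1.50000 ≈ 538.000 → 538.0 mm.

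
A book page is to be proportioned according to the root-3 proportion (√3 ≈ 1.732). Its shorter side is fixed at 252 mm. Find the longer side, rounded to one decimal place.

root-3 ≈ 1.73205.
Longer side = 252 × 1.73205 ≈ 436.477 → 436.5 mm.

436.5 mm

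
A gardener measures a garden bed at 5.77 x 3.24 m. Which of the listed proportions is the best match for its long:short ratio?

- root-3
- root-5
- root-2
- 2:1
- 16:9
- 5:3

Ratio = 5.77 / 3.24 ≈ 1.781.
Distances: root-3 1.732 (Δ 0.049); root-5 2.236 (Δ 0.455); root-2 1.414 (Δ 0.367); 2:1 2.000 (Δ 0.219); 16:9 1.778 (Δ 0.003); 5:3 1.667 (Δ 0.114).

16:9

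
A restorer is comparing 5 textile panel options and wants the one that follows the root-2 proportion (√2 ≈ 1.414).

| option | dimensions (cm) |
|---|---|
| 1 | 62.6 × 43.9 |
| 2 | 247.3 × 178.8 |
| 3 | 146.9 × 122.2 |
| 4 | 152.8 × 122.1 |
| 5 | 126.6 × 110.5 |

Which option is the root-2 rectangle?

1

Ratios (long/short): 1 ≈ 1.426; 2 ≈ 1.383; 3 ≈ 1.202; 4 ≈ 1.251; 5 ≈ 1.146.
root-2 ≈ 1.414; option 1 is nearest (Δ 0.012).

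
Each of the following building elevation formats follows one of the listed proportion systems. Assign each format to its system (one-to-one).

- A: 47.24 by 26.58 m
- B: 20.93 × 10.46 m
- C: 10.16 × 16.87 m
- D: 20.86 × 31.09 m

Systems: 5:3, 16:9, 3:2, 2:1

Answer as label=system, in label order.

A = 47.24/26.58 ≈ 1.777 → 16:9 (1.778)
B = 20.93/10.46 ≈ 2.001 → 2:1 (2.000)
C = 16.87/10.16 ≈ 1.660 → 5:3 (1.667)
D = 31.09/20.86 ≈ 1.490 → 3:2 (1.500)

A=16:9, B=2:1, C=5:3, D=3:2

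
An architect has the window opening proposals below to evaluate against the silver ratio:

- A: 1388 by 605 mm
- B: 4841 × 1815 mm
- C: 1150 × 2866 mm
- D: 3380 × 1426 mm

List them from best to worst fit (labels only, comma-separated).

D, C, A, B

Ratios: A = 1388 / 605 ≈ 2.294; B = 4841 / 1815 ≈ 2.667; C = 2866 / 1150 ≈ 2.492; D = 3380 / 1426 ≈ 2.370.
|Δ from 2.414|: A 0.120; B 0.253; C 0.078; D 0.044.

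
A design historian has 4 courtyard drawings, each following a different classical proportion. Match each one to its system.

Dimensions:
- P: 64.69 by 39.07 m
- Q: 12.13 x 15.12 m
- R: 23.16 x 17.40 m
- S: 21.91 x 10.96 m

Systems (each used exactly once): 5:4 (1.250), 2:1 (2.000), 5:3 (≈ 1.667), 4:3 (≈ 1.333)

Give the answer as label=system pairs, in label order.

P = 64.69/39.07 ≈ 1.656 → 5:3 (1.667)
Q = 15.12/12.13 ≈ 1.246 → 5:4 (1.250)
R = 23.16/17.40 ≈ 1.331 → 4:3 (1.333)
S = 21.91/10.96 ≈ 1.999 → 2:1 (2.000)

P=5:3, Q=5:4, R=4:3, S=2:1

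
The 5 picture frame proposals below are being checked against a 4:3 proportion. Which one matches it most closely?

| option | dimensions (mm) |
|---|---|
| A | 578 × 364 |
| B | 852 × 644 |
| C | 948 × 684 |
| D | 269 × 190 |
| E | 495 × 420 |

Ratios (long/short): A ≈ 1.588; B ≈ 1.323; C ≈ 1.386; D ≈ 1.416; E ≈ 1.179.
4:3 ≈ 1.333; option B is nearest (Δ 0.010).

B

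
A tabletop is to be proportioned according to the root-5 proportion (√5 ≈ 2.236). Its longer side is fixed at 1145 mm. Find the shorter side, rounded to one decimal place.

root-5 ≈ 2.23607.
Shorter side = 1145 ÷ 2.23607 ≈ 512.059 → 512.1 mm.

512.1 mm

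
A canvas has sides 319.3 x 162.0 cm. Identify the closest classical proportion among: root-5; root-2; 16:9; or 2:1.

Ratio = 319.3 / 162.0 ≈ 1.971.
Distances: root-5 2.236 (Δ 0.265); root-2 1.414 (Δ 0.557); 16:9 1.778 (Δ 0.193); 2:1 2.000 (Δ 0.029).

2:1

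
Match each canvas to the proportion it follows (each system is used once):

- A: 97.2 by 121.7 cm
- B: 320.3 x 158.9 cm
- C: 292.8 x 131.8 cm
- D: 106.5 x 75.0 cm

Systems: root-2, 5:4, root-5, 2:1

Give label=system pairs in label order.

A = 121.7/97.2 ≈ 1.252 → 5:4 (1.250)
B = 320.3/158.9 ≈ 2.016 → 2:1 (2.000)
C = 292.8/131.8 ≈ 2.222 → root-5 (2.236)
D = 106.5/75.0 ≈ 1.420 → root-2 (1.414)

A=5:4, B=2:1, C=root-5, D=root-2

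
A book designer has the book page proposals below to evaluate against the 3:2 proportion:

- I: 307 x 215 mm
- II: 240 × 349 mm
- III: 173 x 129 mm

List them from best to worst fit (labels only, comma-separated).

I: 307/215 ≈ 1.428 → |1.428 − 1.500| = 0.072
II: 349/240 ≈ 1.454 → |1.454 − 1.500| = 0.046
III: 173/129 ≈ 1.341 → |1.341 − 1.500| = 0.159

II, I, III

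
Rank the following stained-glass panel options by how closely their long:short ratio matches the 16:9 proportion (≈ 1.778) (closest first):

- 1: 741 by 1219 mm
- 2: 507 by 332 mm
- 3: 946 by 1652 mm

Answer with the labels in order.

3, 1, 2

1: 1219/741 ≈ 1.645 → |1.645 − 1.778| = 0.133
2: 507/332 ≈ 1.527 → |1.527 − 1.778| = 0.251
3: 1652/946 ≈ 1.746 → |1.746 − 1.778| = 0.032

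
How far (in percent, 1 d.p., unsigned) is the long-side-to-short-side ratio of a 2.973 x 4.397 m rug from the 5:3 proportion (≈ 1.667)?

11.3%

Ratio = 4.397 / 2.973 ≈ 1.4790.
Ideal 5:3 ≈ 1.6667. |1.4790 − 1.6667| / 1.6667 ≈ 11.26% → 11.3%.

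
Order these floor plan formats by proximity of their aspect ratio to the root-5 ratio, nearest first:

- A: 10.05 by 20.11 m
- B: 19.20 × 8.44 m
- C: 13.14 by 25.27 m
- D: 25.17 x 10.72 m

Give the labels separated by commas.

B, D, A, C

Ratios: A = 20.11 / 10.05 ≈ 2.001; B = 19.20 / 8.44 ≈ 2.275; C = 25.27 / 13.14 ≈ 1.923; D = 25.17 / 10.72 ≈ 2.348.
|Δ from 2.236|: A 0.235; B 0.039; C 0.313; D 0.112.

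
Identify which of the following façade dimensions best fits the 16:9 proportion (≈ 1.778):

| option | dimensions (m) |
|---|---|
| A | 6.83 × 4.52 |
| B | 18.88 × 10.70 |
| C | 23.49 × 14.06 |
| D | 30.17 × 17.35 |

Ratios (long/short): A ≈ 1.511; B ≈ 1.764; C ≈ 1.671; D ≈ 1.739.
16:9 ≈ 1.778; option B is nearest (Δ 0.014).

B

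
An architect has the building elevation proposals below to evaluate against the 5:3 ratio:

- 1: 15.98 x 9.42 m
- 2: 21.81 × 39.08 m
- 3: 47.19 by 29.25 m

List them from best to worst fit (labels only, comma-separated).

Ratios: 1 = 15.98 / 9.42 ≈ 1.696; 2 = 39.08 / 21.81 ≈ 1.792; 3 = 47.19 / 29.25 ≈ 1.613.
|Δ from 1.667|: 1 0.029; 2 0.125; 3 0.054.

1, 3, 2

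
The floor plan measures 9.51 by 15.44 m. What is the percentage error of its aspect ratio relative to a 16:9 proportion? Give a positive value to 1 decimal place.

Ratio = 15.44 / 9.51 ≈ 1.6236.
Ideal 16:9 ≈ 1.7778. |1.6236 − 1.7778| / 1.7778 ≈ 8.67% → 8.7%.

8.7%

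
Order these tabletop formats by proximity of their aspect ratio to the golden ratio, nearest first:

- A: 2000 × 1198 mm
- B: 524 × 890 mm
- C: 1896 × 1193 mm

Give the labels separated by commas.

Ratios: A = 2000 / 1198 ≈ 1.669; B = 890 / 524 ≈ 1.698; C = 1896 / 1193 ≈ 1.589.
|Δ from 1.618|: A 0.051; B 0.080; C 0.029.

C, A, B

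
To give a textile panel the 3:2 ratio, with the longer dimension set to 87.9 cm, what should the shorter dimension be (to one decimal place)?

58.6 cm

3:2 = 1.50000.
Shorter side = 87.9 ÷ 1.50000 ≈ 58.600 → 58.6 cm.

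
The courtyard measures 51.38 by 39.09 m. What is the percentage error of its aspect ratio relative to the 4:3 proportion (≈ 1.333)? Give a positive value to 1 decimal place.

1.4%

Ratio = 51.38 / 39.09 ≈ 1.3144.
Ideal 4:3 ≈ 1.3333. |1.3144 − 1.3333| / 1.3333 ≈ 1.42% → 1.4%.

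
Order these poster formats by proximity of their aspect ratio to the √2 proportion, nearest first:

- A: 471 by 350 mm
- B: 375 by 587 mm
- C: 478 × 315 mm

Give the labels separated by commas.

A, C, B

Ratios: A = 471 / 350 ≈ 1.346; B = 587 / 375 ≈ 1.565; C = 478 / 315 ≈ 1.517.
|Δ from 1.414|: A 0.068; B 0.151; C 0.103.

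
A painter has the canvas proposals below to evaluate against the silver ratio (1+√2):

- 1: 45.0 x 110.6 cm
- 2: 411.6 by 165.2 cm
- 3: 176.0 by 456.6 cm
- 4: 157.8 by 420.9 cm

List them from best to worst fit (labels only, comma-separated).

1: 110.6/45.0 ≈ 2.458 → |2.458 − 2.414| = 0.044
2: 411.6/165.2 ≈ 2.492 → |2.492 − 2.414| = 0.078
3: 456.6/176.0 ≈ 2.594 → |2.594 − 2.414| = 0.180
4: 420.9/157.8 ≈ 2.667 → |2.667 − 2.414| = 0.253

1, 2, 3, 4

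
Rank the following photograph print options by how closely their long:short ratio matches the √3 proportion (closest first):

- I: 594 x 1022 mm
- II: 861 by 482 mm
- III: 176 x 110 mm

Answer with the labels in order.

I, II, III

I: 1022/594 ≈ 1.721 → |1.721 − 1.732| = 0.011
II: 861/482 ≈ 1.786 → |1.786 − 1.732| = 0.054
III: 176/110 ≈ 1.600 → |1.600 − 1.732| = 0.132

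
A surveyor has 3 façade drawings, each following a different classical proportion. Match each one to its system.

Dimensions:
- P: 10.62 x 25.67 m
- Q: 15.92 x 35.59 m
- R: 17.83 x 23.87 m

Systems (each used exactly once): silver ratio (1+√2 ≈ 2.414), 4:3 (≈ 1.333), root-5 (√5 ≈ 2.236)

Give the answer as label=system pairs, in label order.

P=silver ratio, Q=root-5, R=4:3

Ratios: P ≈ 2.417; Q ≈ 2.236; R ≈ 1.339.
Targets: silver ratio ≈ 2.414; 4:3 ≈ 1.333; root-5 ≈ 2.236.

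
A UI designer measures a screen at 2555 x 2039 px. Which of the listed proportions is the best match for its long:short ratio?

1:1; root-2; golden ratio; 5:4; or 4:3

2555/2039 ≈ 1.253. Nearest candidates are 5:4 (1.250, off by 0.003) and 4:3 (1.333, off by 0.080).

5:4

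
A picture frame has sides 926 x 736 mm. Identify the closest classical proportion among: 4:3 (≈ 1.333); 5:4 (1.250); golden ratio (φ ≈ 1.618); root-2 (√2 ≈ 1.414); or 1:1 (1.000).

5:4

Ratio = 926 / 736 ≈ 1.258.
Distances: 4:3 1.333 (Δ 0.075); 5:4 1.250 (Δ 0.008); golden ratio 1.618 (Δ 0.360); root-2 1.414 (Δ 0.156); 1:1 1.000 (Δ 0.258).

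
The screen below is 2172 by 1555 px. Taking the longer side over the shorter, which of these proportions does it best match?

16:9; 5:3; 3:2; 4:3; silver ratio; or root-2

Ratio = 2172 / 1555 ≈ 1.397.
Distances: 16:9 1.778 (Δ 0.381); 5:3 1.667 (Δ 0.270); 3:2 1.500 (Δ 0.103); 4:3 1.333 (Δ 0.064); silver ratio 2.414 (Δ 1.017); root-2 1.414 (Δ 0.017).

root-2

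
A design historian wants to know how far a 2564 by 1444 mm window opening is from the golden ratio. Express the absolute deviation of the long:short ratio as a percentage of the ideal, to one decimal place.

9.7%

Ratio = 2564 / 1444 ≈ 1.7756.
Ideal golden ratio ≈ 1.6180. |1.7756 − 1.6180| / 1.6180 ≈ 9.74% → 9.7%.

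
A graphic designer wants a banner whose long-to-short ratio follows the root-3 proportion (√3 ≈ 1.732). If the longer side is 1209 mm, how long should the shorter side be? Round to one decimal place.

root-3 ≈ 1.73205.
Shorter side = 1209 ÷ 1.73205 ≈ 698.017 → 698.0 mm.

698.0 mm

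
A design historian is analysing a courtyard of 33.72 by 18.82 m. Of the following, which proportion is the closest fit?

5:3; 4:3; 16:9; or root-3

16:9

33.72/18.82 ≈ 1.792. Nearest candidates are 16:9 (1.778, off by 0.014) and root-3 (1.732, off by 0.060).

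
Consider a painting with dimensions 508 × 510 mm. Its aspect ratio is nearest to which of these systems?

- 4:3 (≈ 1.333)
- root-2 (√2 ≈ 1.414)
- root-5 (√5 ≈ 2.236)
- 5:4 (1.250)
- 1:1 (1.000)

Ratio = 510 / 508 ≈ 1.004.
Distances: 4:3 1.333 (Δ 0.329); root-2 1.414 (Δ 0.410); root-5 2.236 (Δ 1.232); 5:4 1.250 (Δ 0.246); 1:1 1.000 (Δ 0.004).

1:1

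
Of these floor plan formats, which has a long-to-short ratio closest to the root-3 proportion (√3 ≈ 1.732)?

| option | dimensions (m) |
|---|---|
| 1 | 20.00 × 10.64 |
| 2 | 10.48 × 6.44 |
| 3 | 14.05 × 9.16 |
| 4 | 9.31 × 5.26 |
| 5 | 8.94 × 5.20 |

5

Target root-3 ≈ 1.732.
1: 1.880 (Δ0.148)  2: 1.627 (Δ0.105)  3: 1.534 (Δ0.198)  4: 1.770 (Δ0.038)  5: 1.719 (Δ0.013)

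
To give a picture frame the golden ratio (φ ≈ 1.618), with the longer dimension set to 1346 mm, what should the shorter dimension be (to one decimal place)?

831.9 mm

golden ratio ≈ 1.61803.
Shorter side = 1346 ÷ 1.61803 ≈ 831.876 → 831.9 mm.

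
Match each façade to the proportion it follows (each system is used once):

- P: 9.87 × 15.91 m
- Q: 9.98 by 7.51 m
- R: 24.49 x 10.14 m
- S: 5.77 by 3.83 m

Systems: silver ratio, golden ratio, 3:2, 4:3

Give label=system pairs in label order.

P=golden ratio, Q=4:3, R=silver ratio, S=3:2

P = 15.91/9.87 ≈ 1.612 → golden ratio (1.618)
Q = 9.98/7.51 ≈ 1.329 → 4:3 (1.333)
R = 24.49/10.14 ≈ 2.415 → silver ratio (2.414)
S = 5.77/3.83 ≈ 1.507 → 3:2 (1.500)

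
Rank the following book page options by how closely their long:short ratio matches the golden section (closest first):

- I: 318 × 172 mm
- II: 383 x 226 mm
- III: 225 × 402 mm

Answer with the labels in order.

II, III, I

I: 318/172 ≈ 1.849 → |1.849 − 1.618| = 0.231
II: 383/226 ≈ 1.695 → |1.695 − 1.618| = 0.077
III: 402/225 ≈ 1.787 → |1.787 − 1.618| = 0.169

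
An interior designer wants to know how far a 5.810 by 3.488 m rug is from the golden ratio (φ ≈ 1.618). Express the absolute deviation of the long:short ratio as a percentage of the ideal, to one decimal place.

2.9%

Ratio = 5.810 / 3.488 ≈ 1.6657.
Ideal golden ratio ≈ 1.6180. |1.6657 − 1.6180| / 1.6180 ≈ 2.95% → 2.9%.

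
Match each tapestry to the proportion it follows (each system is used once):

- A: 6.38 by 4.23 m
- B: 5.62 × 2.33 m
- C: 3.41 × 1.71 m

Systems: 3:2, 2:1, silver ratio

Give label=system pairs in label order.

A=3:2, B=silver ratio, C=2:1

Ratios: A ≈ 1.508; B ≈ 2.412; C ≈ 1.994.
Targets: 3:2 ≈ 1.500; 2:1 ≈ 2.000; silver ratio ≈ 2.414.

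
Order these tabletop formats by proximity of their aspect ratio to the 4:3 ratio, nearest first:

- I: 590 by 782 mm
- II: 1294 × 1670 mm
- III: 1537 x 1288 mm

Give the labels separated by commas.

I, II, III

Ratios: I = 782 / 590 ≈ 1.325; II = 1670 / 1294 ≈ 1.291; III = 1537 / 1288 ≈ 1.193.
|Δ from 1.333|: I 0.008; II 0.042; III 0.140.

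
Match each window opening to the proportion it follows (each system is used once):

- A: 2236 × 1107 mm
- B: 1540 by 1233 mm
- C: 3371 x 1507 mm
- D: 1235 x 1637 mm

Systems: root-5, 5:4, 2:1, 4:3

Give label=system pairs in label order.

Ratios: A ≈ 2.020; B ≈ 1.249; C ≈ 2.237; D ≈ 1.326.
Targets: root-5 ≈ 2.236; 5:4 ≈ 1.250; 2:1 ≈ 2.000; 4:3 ≈ 1.333.

A=2:1, B=5:4, C=root-5, D=4:3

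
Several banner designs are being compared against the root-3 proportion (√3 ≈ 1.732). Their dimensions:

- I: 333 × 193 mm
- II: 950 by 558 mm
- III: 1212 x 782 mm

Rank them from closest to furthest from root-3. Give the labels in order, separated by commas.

I, II, III

Ratios: I = 333 / 193 ≈ 1.725; II = 950 / 558 ≈ 1.703; III = 1212 / 782 ≈ 1.550.
|Δ from 1.732|: I 0.007; II 0.029; III 0.182.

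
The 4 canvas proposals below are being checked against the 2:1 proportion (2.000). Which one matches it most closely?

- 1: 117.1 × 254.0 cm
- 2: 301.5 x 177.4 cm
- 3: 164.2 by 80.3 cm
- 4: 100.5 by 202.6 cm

4

Target 2:1 ≈ 2.000.
1: 2.169 (Δ0.169)  2: 1.700 (Δ0.300)  3: 2.045 (Δ0.045)  4: 2.016 (Δ0.016)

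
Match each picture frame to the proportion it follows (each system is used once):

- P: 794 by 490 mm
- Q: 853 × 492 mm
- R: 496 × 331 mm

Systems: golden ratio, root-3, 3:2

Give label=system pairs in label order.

P=golden ratio, Q=root-3, R=3:2

P = 794/490 ≈ 1.620 → golden ratio (1.618)
Q = 853/492 ≈ 1.734 → root-3 (1.732)
R = 496/331 ≈ 1.498 → 3:2 (1.500)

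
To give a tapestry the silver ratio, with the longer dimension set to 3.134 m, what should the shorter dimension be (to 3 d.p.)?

1.298 m

silver ratio ≈ 2.41421.
Shorter side = 3.134 ÷ 2.41421 ≈ 1.29815 → 1.298 m.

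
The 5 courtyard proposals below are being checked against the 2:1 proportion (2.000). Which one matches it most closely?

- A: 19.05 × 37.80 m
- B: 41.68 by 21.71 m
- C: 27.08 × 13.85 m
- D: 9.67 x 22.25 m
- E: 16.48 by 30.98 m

A

Target 2:1 ≈ 2.000.
A: 1.984 (Δ0.016)  B: 1.920 (Δ0.080)  C: 1.955 (Δ0.045)  D: 2.301 (Δ0.301)  E: 1.880 (Δ0.120)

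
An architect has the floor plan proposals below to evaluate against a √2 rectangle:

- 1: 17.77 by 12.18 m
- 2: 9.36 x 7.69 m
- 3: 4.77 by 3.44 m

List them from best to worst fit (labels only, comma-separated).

3, 1, 2

Ratios: 1 = 17.77 / 12.18 ≈ 1.459; 2 = 9.36 / 7.69 ≈ 1.217; 3 = 4.77 / 3.44 ≈ 1.387.
|Δ from 1.414|: 1 0.045; 2 0.197; 3 0.027.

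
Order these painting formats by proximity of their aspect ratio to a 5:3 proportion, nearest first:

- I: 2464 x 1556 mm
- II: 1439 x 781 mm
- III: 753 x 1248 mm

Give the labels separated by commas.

Ratios: I = 2464 / 1556 ≈ 1.584; II = 1439 / 781 ≈ 1.843; III = 1248 / 753 ≈ 1.657.
|Δ from 1.667|: I 0.083; II 0.176; III 0.010.

III, I, II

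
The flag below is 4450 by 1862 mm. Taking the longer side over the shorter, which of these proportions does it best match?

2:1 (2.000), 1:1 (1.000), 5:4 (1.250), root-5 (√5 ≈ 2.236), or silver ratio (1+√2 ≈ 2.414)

4450/1862 ≈ 2.390. Nearest candidates are silver ratio (2.414, off by 0.024) and root-5 (2.236, off by 0.154).

silver ratio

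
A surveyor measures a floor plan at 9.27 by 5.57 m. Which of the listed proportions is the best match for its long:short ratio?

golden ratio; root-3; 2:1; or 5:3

5:3

Ratio = 9.27 / 5.57 ≈ 1.664.
Distances: golden ratio 1.618 (Δ 0.046); root-3 1.732 (Δ 0.068); 2:1 2.000 (Δ 0.336); 5:3 1.667 (Δ 0.003).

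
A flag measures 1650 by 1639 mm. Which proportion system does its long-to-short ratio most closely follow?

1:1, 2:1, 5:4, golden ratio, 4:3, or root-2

1650/1639 ≈ 1.007. Nearest candidates are 1:1 (1.000, off by 0.007) and 5:4 (1.250, off by 0.243).

1:1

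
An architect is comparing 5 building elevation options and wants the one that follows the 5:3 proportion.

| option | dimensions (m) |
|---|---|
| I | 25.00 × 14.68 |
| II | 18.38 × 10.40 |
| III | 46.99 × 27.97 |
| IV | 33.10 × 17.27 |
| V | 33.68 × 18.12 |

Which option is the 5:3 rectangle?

Target 5:3 ≈ 1.667.
I: 1.703 (Δ0.036)  II: 1.767 (Δ0.100)  III: 1.680 (Δ0.013)  IV: 1.917 (Δ0.250)  V: 1.859 (Δ0.192)

III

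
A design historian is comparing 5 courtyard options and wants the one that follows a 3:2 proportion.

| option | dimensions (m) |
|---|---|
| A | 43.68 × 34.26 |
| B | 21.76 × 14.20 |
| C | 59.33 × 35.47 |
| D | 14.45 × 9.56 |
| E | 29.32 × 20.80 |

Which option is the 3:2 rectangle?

D

Ratios (long/short): A ≈ 1.275; B ≈ 1.532; C ≈ 1.673; D ≈ 1.512; E ≈ 1.410.
3:2 ≈ 1.500; option D is nearest (Δ 0.012).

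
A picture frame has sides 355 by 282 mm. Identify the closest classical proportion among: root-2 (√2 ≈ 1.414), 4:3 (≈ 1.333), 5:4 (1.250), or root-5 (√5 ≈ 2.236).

Ratio = 355 / 282 ≈ 1.259.
Distances: root-2 1.414 (Δ 0.155); 4:3 1.333 (Δ 0.074); 5:4 1.250 (Δ 0.009); root-5 2.236 (Δ 0.977).

5:4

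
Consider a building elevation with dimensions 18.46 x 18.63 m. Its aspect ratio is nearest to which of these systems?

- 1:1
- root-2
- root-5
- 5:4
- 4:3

Ratio = 18.63 / 18.46 ≈ 1.009.
Distances: 1:1 1.000 (Δ 0.009); root-2 1.414 (Δ 0.405); root-5 2.236 (Δ 1.227); 5:4 1.250 (Δ 0.241); 4:3 1.333 (Δ 0.324).

1:1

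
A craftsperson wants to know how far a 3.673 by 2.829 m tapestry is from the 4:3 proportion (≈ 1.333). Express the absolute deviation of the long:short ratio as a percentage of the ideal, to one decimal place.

Ratio = 3.673 / 2.829 ≈ 1.2983.
Ideal 4:3 ≈ 1.3333. |1.2983 − 1.3333| / 1.3333 ≈ 2.63% → 2.6%.

2.6%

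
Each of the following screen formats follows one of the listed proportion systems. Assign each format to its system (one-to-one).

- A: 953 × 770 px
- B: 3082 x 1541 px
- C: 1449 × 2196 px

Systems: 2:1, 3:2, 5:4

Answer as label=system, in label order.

A=5:4, B=2:1, C=3:2

Ratios: A ≈ 1.238; B ≈ 2.000; C ≈ 1.516.
Targets: 2:1 ≈ 2.000; 3:2 ≈ 1.500; 5:4 ≈ 1.250.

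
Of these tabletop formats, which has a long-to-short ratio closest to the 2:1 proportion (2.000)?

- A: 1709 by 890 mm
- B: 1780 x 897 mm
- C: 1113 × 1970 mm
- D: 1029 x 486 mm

Ratios (long/short): A ≈ 1.920; B ≈ 1.984; C ≈ 1.770; D ≈ 2.117.
2:1 ≈ 2.000; option B is nearest (Δ 0.016).

B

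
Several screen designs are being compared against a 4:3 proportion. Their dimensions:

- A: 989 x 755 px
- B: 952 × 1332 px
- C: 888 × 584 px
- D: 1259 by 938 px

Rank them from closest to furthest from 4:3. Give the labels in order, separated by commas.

D, A, B, C

Ratios: A = 989 / 755 ≈ 1.310; B = 1332 / 952 ≈ 1.399; C = 888 / 584 ≈ 1.521; D = 1259 / 938 ≈ 1.342.
|Δ from 1.333|: A 0.023; B 0.066; C 0.188; D 0.009.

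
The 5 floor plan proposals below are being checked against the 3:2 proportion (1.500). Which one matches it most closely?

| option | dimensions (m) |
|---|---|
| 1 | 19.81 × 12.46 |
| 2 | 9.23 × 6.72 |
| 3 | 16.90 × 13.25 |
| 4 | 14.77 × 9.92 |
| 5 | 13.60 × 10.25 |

Ratios (long/short): 1 ≈ 1.590; 2 ≈ 1.374; 3 ≈ 1.275; 4 ≈ 1.489; 5 ≈ 1.327.
3:2 ≈ 1.500; option 4 is nearest (Δ 0.011).

4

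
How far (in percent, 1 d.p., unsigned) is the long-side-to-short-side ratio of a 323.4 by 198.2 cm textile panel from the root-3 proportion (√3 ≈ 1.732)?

5.8%

Ratio = 323.4 / 198.2 ≈ 1.6317.
Ideal root-3 ≈ 1.7321. |1.6317 − 1.7321| / 1.7321 ≈ 5.80% → 5.8%.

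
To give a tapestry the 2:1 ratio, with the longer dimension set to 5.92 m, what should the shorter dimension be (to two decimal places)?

2:1 = 2.00000.
Shorter side = 5.92 ÷ 2.00000 ≈ 2.9600 → 2.96 m.

2.96 m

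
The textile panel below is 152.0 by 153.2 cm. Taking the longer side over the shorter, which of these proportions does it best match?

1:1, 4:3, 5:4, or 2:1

1:1

Ratio = 153.2 / 152.0 ≈ 1.008.
Distances: 1:1 1.000 (Δ 0.008); 4:3 1.333 (Δ 0.325); 5:4 1.250 (Δ 0.242); 2:1 2.000 (Δ 0.992).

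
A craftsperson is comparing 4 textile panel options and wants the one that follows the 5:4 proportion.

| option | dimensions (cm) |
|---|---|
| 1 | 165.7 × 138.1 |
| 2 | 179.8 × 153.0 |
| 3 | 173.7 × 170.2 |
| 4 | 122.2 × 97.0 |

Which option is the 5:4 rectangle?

Target 5:4 ≈ 1.250.
1: 1.200 (Δ0.050)  2: 1.175 (Δ0.075)  3: 1.021 (Δ0.229)  4: 1.260 (Δ0.010)

4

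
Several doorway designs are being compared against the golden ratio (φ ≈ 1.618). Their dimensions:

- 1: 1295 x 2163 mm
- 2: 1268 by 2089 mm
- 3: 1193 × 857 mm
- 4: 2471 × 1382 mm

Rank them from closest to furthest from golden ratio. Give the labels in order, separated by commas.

2, 1, 4, 3

Ratios: 1 = 2163 / 1295 ≈ 1.670; 2 = 2089 / 1268 ≈ 1.647; 3 = 1193 / 857 ≈ 1.392; 4 = 2471 / 1382 ≈ 1.788.
|Δ from 1.618|: 1 0.052; 2 0.029; 3 0.226; 4 0.170.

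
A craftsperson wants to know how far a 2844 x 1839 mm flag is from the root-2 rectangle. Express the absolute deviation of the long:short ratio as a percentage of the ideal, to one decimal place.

9.4%

Ratio = 2844 / 1839 ≈ 1.5465.
Ideal root-2 ≈ 1.4142. |1.5465 − 1.4142| / 1.4142 ≈ 9.36% → 9.4%.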